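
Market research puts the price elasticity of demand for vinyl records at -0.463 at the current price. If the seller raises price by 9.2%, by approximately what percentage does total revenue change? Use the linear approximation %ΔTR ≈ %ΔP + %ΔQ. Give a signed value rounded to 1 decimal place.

+4.9%

%ΔQ ≈ Ed × %ΔP = (-0.463) × (+9.2%) = -4.2596%
%ΔTR ≈ %ΔP + %ΔQ = (+9.2%) + (-4.2596%) = +4.9404%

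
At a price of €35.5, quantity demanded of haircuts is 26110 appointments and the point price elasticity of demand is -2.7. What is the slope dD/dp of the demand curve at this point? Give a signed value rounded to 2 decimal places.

Ed = (dD/dp)·(p/D) ⇒ dD/dp = Ed·D/p = (-2.7)·26110/35.5 = -1985.8309…

-1985.83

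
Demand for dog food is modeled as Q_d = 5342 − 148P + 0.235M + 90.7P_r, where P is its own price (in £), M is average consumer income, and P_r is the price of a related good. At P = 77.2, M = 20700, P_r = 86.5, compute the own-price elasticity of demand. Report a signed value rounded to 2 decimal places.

At the given values, Q_d = 5342 − 148(77.2) + 0.235(20700) + 90.7(86.5) = 6626.45.
∂Q_d/∂P = −148.
E = (-148) × (77.2/6626.45) = -1.7242…

-1.72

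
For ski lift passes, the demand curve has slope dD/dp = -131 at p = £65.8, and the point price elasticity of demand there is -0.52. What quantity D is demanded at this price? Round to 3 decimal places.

16576.538

Ed = (dD/dp)·(p/D) ⇒ D = (dD/dp)·p/Ed = (-131)·65.8/(-0.52) = 16576.53846…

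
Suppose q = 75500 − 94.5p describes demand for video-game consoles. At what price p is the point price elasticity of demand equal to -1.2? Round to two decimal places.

435.79

Ed = −94.5p/(75500 − 94.5p). Set this equal to -1.2:
94.5p = 1.2·(75500 − 94.5p) ⇒ 94.5p(1 + 1.2) = 1.2·75500
p = 1.2·75500 / (94.5·2.2) = 435.7864…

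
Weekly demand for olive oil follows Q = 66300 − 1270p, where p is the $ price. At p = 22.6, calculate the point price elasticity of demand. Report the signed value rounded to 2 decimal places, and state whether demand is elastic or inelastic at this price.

-0.76; inelastic

dQ/dp = −1270. At p = 22.6, Q = 66300 − 1270(22.6) = 37598.
Ed = (dQ/dp)·(p/Q) = −1270 × (22.6/37598) = -0.7633…
|Ed| = 0.76 < 1, so demand is inelastic.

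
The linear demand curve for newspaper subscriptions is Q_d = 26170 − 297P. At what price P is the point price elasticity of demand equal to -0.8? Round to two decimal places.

39.16

Ed = −297P/(26170 − 297P). Set this equal to -0.8:
297P = 0.8·(26170 − 297P) ⇒ 297P(1 + 0.8) = 0.8·26170
P = 0.8·26170 / (297·1.8) = 39.1619…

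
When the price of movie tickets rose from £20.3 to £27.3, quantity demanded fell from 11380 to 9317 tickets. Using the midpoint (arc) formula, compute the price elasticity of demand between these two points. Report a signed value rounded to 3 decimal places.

%ΔQ = (9317 − 11380) / [(11380 + 9317)/2] = -2063/10348.5 = -0.199352…
%ΔP = (27.3 − 20.3) / [(20.3 + 27.3)/2] = 7/23.8 = 0.294117…
Arc Ed = %ΔQ / %ΔP = (-2063/10348.5) / (7/23.8) = -0.67779…

-0.678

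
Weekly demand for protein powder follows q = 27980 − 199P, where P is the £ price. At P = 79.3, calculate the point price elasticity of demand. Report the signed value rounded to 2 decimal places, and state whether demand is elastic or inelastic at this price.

-1.29; elastic

dq/dP = −199. At P = 79.3, q = 27980 − 199(79.3) = 12199.3.
Ed = (dq/dP)·(P/q) = −199 × (79.3/12199.3) = -1.2935…
|Ed| = 1.29 > 1, so demand is elastic.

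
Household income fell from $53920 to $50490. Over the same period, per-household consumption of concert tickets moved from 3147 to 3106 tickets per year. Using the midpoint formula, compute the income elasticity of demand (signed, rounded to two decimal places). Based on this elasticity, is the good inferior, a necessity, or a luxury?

0.20; necessity

%ΔQ = (3106 − 3147)/[( 3147 + 3106)/2] = -41/3126.5 = -0.013113…
%ΔIncome = (50490 − 53920)/[( 53920 + 50490)/2] = -3430/52205 = -0.065702…
E_income = (-41/3126.5) / (-3430/52205) = 0.1995…
0 < E_income < 1 ⇒ normal good, necessity.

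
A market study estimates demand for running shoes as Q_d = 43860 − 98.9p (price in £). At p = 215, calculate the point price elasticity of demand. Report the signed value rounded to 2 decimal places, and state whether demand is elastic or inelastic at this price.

-0.94; inelastic

dQ_d/dp = −98.9. At p = 215, Q_d = 43860 − 98.9(215) = 22596.5.
Ed = (dQ_d/dp)·(p/Q_d) = −98.9 × (215/22596.5) = -0.9410…
|Ed| = 0.94 < 1, so demand is inelastic.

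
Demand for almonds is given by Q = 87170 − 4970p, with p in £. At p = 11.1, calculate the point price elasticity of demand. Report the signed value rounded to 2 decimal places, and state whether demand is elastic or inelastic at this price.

dQ/dp = −4970. At p = 11.1, Q = 87170 − 4970(11.1) = 32003.
Ed = (dQ/dp)·(p/Q) = −4970 × (11.1/32003) = -1.7238…
|Ed| = 1.72 > 1, so demand is elastic.

-1.72; elastic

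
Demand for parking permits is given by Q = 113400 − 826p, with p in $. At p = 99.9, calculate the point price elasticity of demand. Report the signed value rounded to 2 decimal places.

-2.67

dQ/dp = −826. At p = 99.9, Q = 113400 − 826(99.9) = 30882.6.
Ed = (dQ/dp)·(p/Q) = −826 × (99.9/30882.6) = -2.6719…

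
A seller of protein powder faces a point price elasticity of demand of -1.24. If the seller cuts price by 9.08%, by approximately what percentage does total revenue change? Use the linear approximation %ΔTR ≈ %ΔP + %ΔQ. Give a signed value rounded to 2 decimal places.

+2.18%

%ΔQ ≈ Ed × %ΔP = (-1.24) × (-9.08%) = +11.2592%
%ΔTR ≈ %ΔP + %ΔQ = (-9.08%) + (+11.2592%) = +2.1792%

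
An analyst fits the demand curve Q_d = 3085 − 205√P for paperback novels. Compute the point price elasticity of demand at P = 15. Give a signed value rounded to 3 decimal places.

-0.173

dQ_d/dP = −205/(2√P) = -26.4654. At P = 15, Q_d = 2291.04.
Ed = (dQ_d/dP)·(P/Q_d) = (-26.4654) × (15/2291.04) = -0.17327…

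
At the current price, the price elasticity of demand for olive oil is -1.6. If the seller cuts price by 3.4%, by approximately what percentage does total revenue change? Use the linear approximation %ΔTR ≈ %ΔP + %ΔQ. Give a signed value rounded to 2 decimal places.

+2.04%

%ΔQ ≈ Ed × %ΔP = (-1.6) × (-3.4%) = +5.4400%
%ΔTR ≈ %ΔP + %ΔQ = (-3.4%) + (+5.4400%) = +2.0400%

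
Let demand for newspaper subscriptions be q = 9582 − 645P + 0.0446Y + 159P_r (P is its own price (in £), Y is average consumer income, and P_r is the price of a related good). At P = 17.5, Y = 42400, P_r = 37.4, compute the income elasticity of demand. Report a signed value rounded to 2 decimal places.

0.31

At the given values, q = 9582 − 645(17.5) + 0.0446(42400) + 159(37.4) = 6132.14.
∂q/∂Y = 0.0446.
E = (0.0446) × (42400/6132.14) = 0.3083…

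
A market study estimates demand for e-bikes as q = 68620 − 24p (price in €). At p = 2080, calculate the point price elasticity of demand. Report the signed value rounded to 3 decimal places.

-2.670

dq/dp = −24. At p = 2080, q = 68620 − 24(2080) = 18700.
Ed = (dq/dp)·(p/q) = −24 × (2080/18700) = -2.66951…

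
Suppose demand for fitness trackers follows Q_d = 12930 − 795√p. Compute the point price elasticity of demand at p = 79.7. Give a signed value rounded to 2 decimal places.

-0.61

dQ_d/dp = −795/(2√p) = -44.5254. At p = 79.7, Q_d = 5832.65.
Ed = (dQ_d/dp)·(p/Q_d) = (-44.5254) × (79.7/5832.65) = -0.6084…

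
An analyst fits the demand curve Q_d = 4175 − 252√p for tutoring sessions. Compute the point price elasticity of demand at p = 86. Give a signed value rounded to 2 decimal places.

dQ_d/dp = −252/(2√p) = -13.5869. At p = 86, Q_d = 1838.05.
Ed = (dQ_d/dp)·(p/Q_d) = (-13.5869) × (86/1838.05) = -0.6357…

-0.64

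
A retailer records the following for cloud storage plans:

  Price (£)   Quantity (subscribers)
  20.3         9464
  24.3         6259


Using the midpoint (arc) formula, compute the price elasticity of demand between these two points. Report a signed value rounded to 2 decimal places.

%ΔQ = (6259 − 9464) / [(9464 + 6259)/2] = -3205/7861.5 = -0.407683…
%ΔP = (24.3 − 20.3) / [(20.3 + 24.3)/2] = 4/22.3 = 0.179372…
Arc Ed = %ΔQ / %ΔP = (-3205/7861.5) / (4/22.3) = -2.2728…

-2.27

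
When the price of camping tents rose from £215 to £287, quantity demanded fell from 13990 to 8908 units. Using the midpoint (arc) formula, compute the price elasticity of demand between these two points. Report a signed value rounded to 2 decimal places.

-1.55

%ΔQ = (8908 − 13990) / [(13990 + 8908)/2] = -5082/11449 = -0.443881…
%ΔP = (287 − 215) / [(215 + 287)/2] = 72/251 = 0.286852…
Arc Ed = %ΔQ / %ΔP = (-5082/11449) / (72/251) = -1.5474…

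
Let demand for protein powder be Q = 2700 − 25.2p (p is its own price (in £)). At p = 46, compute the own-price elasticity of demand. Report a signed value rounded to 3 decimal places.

At the given values, Q = 2700 − 25.2(46) = 1540.8.
∂Q/∂p = −25.2.
E = (-25.2) × (46/1540.8) = -0.75233…

-0.752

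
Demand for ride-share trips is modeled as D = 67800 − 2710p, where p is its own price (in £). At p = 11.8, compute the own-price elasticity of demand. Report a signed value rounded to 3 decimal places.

At the given values, D = 67800 − 2710(11.8) = 35822.
∂D/∂p = −2710.
E = (-2710) × (11.8/35822) = -0.89269…

-0.893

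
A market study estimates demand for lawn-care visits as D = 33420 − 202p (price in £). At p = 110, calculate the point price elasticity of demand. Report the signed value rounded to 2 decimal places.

dD/dp = −202. At p = 110, D = 33420 − 202(110) = 11200.
Ed = (dD/dp)·(p/D) = −202 × (110/11200) = -1.9839…

-1.98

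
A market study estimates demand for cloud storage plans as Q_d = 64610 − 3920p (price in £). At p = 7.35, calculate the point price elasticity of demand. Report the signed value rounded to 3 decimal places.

-0.805

dQ_d/dp = −3920. At p = 7.35, Q_d = 64610 − 3920(7.35) = 35798.
Ed = (dQ_d/dp)·(p/Q_d) = −3920 × (7.35/35798) = -0.80484…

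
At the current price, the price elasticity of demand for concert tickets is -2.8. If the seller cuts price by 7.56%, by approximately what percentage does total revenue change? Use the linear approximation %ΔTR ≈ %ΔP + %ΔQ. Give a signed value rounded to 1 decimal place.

%ΔQ ≈ Ed × %ΔP = (-2.8) × (-7.56%) = +21.1680%
%ΔTR ≈ %ΔP + %ΔQ = (-7.56%) + (+21.1680%) = +13.6080%

+13.6%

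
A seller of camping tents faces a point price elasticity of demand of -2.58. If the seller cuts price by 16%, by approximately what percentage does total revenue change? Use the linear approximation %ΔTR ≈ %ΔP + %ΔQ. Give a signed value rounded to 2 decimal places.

%ΔQ ≈ Ed × %ΔP = (-2.58) × (-16%) = +41.2800%
%ΔTR ≈ %ΔP + %ΔQ = (-16%) + (+41.2800%) = +25.2800%

+25.28%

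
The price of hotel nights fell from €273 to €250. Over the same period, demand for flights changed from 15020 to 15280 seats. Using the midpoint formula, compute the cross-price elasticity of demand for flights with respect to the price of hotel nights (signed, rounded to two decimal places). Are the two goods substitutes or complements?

%ΔQ_{flights} = (15280 − 15020)/avg = 260/15150 = 0.017161…
%ΔP_{hotel nights} = (250 − 273)/avg = -23/261.5 = -0.087954…
E_cross = (260/15150) / (-23/261.5) = -0.1951…
E_cross < 0 ⇒ the goods are complements.

-0.20; complements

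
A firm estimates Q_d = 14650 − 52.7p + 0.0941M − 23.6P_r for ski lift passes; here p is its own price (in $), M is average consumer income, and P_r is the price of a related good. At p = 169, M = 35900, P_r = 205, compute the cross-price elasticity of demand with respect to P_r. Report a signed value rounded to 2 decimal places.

At the given values, Q_d = 14650 − 52.7(169) + 0.0941(35900) − 23.6(205) = 4283.89.
∂Q_d/∂P_r = -23.6.
E = (-23.6) × (205/4283.89) = -1.1293…

-1.13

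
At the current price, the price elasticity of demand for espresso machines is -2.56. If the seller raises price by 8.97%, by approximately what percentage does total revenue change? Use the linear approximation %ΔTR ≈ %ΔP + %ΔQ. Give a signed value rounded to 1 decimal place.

%ΔQ ≈ Ed × %ΔP = (-2.56) × (+8.97%) = -22.9632%
%ΔTR ≈ %ΔP + %ΔQ = (+8.97%) + (-22.9632%) = -13.9932%

-14.0%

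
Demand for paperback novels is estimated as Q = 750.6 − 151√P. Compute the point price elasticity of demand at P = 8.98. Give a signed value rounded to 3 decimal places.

dQ/dP = −151/(2√P) = -25.1947. At P = 8.98, Q = 298.104.
Ed = (dQ/dP)·(P/Q) = (-25.1947) × (8.98/298.104) = -0.75895…

-0.759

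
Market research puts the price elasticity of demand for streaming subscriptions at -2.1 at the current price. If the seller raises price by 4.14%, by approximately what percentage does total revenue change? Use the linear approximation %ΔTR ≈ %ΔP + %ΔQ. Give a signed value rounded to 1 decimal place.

-4.6%

%ΔQ ≈ Ed × %ΔP = (-2.1) × (+4.14%) = -8.6940%
%ΔTR ≈ %ΔP + %ΔQ = (+4.14%) + (-8.6940%) = -4.5540%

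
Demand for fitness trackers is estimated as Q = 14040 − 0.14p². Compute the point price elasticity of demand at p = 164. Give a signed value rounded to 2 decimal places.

dQ/dp = −2·0.14·p = -45.92. At p = 164, Q = 10274.56.
Ed = (dQ/dp)·(p/Q) = (-45.92) × (164/10274.56) = -0.7329…

-0.73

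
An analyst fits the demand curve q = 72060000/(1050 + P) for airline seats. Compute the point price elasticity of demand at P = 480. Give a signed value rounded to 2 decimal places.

dq/dP = −72060000/(1050 + P)² = -30.783. At P = 480, q = 47098.
Ed = (dq/dP)·(P/q) = (-30.783) × (480/47098) = -0.3137…

-0.31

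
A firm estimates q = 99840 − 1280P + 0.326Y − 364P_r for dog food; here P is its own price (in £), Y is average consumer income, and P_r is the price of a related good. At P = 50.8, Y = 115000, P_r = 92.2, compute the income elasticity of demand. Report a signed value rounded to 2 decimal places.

0.97

At the given values, q = 99840 − 1280(50.8) + 0.326(115000) − 364(92.2) = 38745.2.
∂q/∂Y = 0.326.
E = (0.326) × (115000/38745.2) = 0.9676…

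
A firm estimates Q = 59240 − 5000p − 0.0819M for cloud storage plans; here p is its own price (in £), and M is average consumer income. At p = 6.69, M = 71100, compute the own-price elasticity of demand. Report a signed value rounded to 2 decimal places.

At the given values, Q = 59240 − 5000(6.69) − 0.0819(71100) = 19966.91.
∂Q/∂p = −5000.
E = (-5000) × (6.69/19966.91) = -1.6752…

-1.68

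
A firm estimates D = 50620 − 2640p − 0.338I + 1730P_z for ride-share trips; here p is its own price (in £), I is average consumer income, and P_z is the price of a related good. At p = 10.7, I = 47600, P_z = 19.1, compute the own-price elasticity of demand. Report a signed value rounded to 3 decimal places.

-0.718

At the given values, D = 50620 − 2640(10.7) − 0.338(47600) + 1730(19.1) = 39326.2.
∂D/∂p = −2640.
E = (-2640) × (10.7/39326.2) = -0.71829…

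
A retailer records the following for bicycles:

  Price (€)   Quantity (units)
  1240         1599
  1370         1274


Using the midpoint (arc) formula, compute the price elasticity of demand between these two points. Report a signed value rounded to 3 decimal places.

-2.271

%ΔQ = (1274 − 1599) / [(1599 + 1274)/2] = -325/1436.5 = -0.226244…
%ΔP = (1370 − 1240) / [(1240 + 1370)/2] = 130/1305 = 0.099616…
Arc Ed = %ΔQ / %ΔP = (-325/1436.5) / (130/1305) = -2.27114…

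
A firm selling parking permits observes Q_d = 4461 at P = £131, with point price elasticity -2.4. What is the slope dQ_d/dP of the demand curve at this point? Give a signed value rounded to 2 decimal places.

-81.73

Ed = (dQ_d/dP)·(P/Q_d) ⇒ dQ_d/dP = Ed·Q_d/P = (-2.4)·4461/131 = -81.7282…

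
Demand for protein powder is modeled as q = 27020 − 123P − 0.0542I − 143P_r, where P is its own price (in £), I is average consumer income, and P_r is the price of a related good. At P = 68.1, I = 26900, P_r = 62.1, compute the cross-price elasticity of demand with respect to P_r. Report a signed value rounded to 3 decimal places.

-1.069

At the given values, q = 27020 − 123(68.1) − 0.0542(26900) − 143(62.1) = 8305.42.
∂q/∂P_r = -143.
E = (-143) × (62.1/8305.42) = -1.06921…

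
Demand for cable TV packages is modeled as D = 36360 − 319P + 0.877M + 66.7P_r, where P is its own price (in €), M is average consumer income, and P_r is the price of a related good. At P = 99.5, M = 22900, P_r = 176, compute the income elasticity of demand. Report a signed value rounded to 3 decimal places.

0.551

At the given values, D = 36360 − 319(99.5) + 0.877(22900) + 66.7(176) = 36442.
∂D/∂M = 0.877.
E = (0.877) × (22900/36442) = 0.55110…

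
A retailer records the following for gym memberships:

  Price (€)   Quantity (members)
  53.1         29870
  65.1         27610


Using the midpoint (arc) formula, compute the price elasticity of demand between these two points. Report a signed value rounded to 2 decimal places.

-0.39

%ΔQ = (27610 − 29870) / [(29870 + 27610)/2] = -2260/28740 = -0.078636…
%ΔP = (65.1 − 53.1) / [(53.1 + 65.1)/2] = 12/59.1 = 0.203045…
Arc Ed = %ΔQ / %ΔP = (-2260/28740) / (12/59.1) = -0.3872…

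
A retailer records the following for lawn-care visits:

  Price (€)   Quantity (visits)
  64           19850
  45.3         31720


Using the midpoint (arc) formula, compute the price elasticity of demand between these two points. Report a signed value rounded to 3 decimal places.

-1.345

%ΔQ = (31720 − 19850) / [(19850 + 31720)/2] = 11870/25785 = 0.460345…
%ΔP = (45.3 − 64) / [(64 + 45.3)/2] = -18.7/54.65 = -0.342177…
Arc Ed = %ΔQ / %ΔP = (11870/25785) / (-18.7/54.65) = -1.34534…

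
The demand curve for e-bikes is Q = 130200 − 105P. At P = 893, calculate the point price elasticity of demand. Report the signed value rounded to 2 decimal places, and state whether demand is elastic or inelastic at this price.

-2.57; elastic

dQ/dP = −105. At P = 893, Q = 130200 − 105(893) = 36435.
Ed = (dQ/dP)·(P/Q) = −105 × (893/36435) = -2.5734…
|Ed| = 2.57 > 1, so demand is elastic.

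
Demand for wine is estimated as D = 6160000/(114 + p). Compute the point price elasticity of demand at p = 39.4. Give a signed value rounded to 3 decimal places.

dD/dp = −6160000/(114 + p)² = -261.776. At p = 39.4, D = 40156.5.
Ed = (dD/dp)·(p/D) = (-261.776) × (39.4/40156.5) = -0.25684…

-0.257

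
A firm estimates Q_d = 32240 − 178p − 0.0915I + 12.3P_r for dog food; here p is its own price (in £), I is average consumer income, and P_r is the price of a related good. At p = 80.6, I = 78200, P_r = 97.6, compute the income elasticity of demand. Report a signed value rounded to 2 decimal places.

-0.60

At the given values, Q_d = 32240 − 178(80.6) − 0.0915(78200) + 12.3(97.6) = 11938.38.
∂Q_d/∂I = -0.0915.
E = (-0.0915) × (78200/11938.38) = -0.5993…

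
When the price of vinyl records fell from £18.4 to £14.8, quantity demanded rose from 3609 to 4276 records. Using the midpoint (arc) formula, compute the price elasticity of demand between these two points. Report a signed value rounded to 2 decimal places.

-0.78

%ΔQ = (4276 − 3609) / [(3609 + 4276)/2] = 667/3942.5 = 0.169181…
%ΔP = (14.8 − 18.4) / [(18.4 + 14.8)/2] = -3.6/16.6 = -0.216867…
Arc Ed = %ΔQ / %ΔP = (667/3942.5) / (-3.6/16.6) = -0.7801…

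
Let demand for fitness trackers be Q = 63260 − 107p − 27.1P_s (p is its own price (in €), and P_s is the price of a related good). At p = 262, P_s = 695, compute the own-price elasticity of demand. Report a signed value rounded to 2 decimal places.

At the given values, Q = 63260 − 107(262) − 27.1(695) = 16391.5.
∂Q/∂p = −107.
E = (-107) × (262/16391.5) = -1.7102…

-1.71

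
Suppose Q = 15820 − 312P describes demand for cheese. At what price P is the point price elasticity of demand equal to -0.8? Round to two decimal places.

22.54

Ed = −312P/(15820 − 312P). Set this equal to -0.8:
312P = 0.8·(15820 − 312P) ⇒ 312P(1 + 0.8) = 0.8·15820
P = 0.8·15820 / (312·1.8) = 22.5356…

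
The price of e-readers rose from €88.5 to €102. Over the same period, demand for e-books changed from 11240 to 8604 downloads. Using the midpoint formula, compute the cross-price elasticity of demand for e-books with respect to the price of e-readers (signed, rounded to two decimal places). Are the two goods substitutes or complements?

%ΔQ_{e-books} = (8604 − 11240)/avg = -2636/9922 = -0.265672…
%ΔP_{e-readers} = (102 − 88.5)/avg = 13.5/95.25 = 0.141732…
E_cross = (-2636/9922) / (13.5/95.25) = -1.8744…
E_cross < 0 ⇒ the goods are complements.

-1.87; complements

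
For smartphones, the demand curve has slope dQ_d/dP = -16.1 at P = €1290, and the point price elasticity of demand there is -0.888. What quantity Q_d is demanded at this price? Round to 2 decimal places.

23388.51

Ed = (dQ_d/dP)·(P/Q_d) ⇒ Q_d = (dQ_d/dP)·P/Ed = (-16.1)·1290/(-0.888) = 23388.5135…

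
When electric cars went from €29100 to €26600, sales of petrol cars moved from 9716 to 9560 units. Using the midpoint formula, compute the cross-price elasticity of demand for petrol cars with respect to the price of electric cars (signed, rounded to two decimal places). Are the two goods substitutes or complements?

0.18; substitutes

%ΔQ_{petrol cars} = (9560 − 9716)/avg = -156/9638 = -0.016185…
%ΔP_{electric cars} = (26600 − 29100)/avg = -2500/27850 = -0.089766…
E_cross = (-156/9638) / (-2500/27850) = 0.1803…
E_cross > 0 ⇒ the goods are substitutes.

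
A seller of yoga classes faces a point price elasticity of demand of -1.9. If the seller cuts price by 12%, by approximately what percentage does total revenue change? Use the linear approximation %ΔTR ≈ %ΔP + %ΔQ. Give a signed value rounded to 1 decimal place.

%ΔQ ≈ Ed × %ΔP = (-1.9) × (-12%) = +22.8000%
%ΔTR ≈ %ΔP + %ΔQ = (-12%) + (+22.8000%) = +10.8000%

+10.8%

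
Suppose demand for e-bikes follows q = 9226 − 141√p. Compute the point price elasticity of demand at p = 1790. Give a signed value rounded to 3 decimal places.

-0.915

dq/dp = −141/(2√p) = -1.66634. At p = 1790, q = 3260.52.
Ed = (dq/dp)·(p/q) = (-1.66634) × (1790/3260.52) = -0.91480…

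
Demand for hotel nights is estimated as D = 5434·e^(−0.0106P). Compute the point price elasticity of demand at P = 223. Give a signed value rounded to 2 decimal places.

dD/dP = −0.0106·D = -5.41801. At P = 223, D = 511.133.
Ed = (dD/dP)·(P/D) = (-5.41801) × (223/511.133) = -2.3638

-2.36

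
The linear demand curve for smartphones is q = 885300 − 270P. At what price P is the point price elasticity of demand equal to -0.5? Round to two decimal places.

1092.96

Ed = −270P/(885300 − 270P). Set this equal to -0.5:
270P = 0.5·(885300 − 270P) ⇒ 270P(1 + 0.5) = 0.5·885300
P = 0.5·885300 / (270·1.5) = 1092.9629…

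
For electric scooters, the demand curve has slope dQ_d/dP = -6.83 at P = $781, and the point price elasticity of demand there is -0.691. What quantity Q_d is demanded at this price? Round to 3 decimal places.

Ed = (dQ_d/dP)·(P/Q_d) ⇒ Q_d = (dQ_d/dP)·P/Ed = (-6.83)·781/(-0.691) = 7719.58031…

7719.580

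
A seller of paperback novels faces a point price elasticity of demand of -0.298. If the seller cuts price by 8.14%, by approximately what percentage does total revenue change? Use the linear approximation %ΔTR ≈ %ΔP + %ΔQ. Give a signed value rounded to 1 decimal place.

%ΔQ ≈ Ed × %ΔP = (-0.298) × (-8.14%) = +2.4257%
%ΔTR ≈ %ΔP + %ΔQ = (-8.14%) + (+2.4257%) = -5.7143%

-5.7%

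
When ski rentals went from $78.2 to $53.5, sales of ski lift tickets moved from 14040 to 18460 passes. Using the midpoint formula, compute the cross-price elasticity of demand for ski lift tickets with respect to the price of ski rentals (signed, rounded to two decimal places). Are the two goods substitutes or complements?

-0.73; complements

%ΔQ_{ski lift tickets} = (18460 − 14040)/avg = 4420/16250 = 0.272
%ΔP_{ski rentals} = (53.5 − 78.2)/avg = -24.7/65.85 = -0.375094…
E_cross = (4420/16250) / (-24.7/65.85) = -0.7251…
E_cross < 0 ⇒ the goods are complements.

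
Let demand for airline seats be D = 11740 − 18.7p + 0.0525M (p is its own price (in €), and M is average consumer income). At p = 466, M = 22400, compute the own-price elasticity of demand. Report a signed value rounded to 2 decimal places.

-2.07

At the given values, D = 11740 − 18.7(466) + 0.0525(22400) = 4201.8.
∂D/∂p = −18.7.
E = (-18.7) × (466/4201.8) = -2.0739…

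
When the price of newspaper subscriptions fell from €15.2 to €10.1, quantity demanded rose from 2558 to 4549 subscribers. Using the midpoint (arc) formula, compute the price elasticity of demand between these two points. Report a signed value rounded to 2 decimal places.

%ΔQ = (4549 − 2558) / [(2558 + 4549)/2] = 1991/3553.5 = 0.560292…
%ΔP = (10.1 − 15.2) / [(15.2 + 10.1)/2] = -5.1/12.65 = -0.403162…
Arc Ed = %ΔQ / %ΔP = (1991/3553.5) / (-5.1/12.65) = -1.3897…

-1.39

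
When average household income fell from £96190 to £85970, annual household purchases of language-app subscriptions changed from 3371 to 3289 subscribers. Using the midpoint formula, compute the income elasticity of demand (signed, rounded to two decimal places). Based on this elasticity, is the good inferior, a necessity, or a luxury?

0.22; necessity

%ΔQ = (3289 − 3371)/[( 3371 + 3289)/2] = -82/3330 = -0.024624…
%ΔIncome = (85970 − 96190)/[( 96190 + 85970)/2] = -10220/91080 = -0.112209…
E_income = (-82/3330) / (-10220/91080) = 0.2194…
0 < E_income < 1 ⇒ normal good, necessity.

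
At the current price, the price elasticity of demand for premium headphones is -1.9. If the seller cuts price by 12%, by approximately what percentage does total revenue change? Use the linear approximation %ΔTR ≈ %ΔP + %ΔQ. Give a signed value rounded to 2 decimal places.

+10.80%

%ΔQ ≈ Ed × %ΔP = (-1.9) × (-12%) = +22.8000%
%ΔTR ≈ %ΔP + %ΔQ = (-12%) + (+22.8000%) = +10.8000%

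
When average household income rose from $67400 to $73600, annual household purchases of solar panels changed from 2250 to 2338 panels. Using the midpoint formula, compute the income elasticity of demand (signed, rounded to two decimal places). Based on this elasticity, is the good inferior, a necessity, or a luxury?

%ΔQ = (2338 − 2250)/[( 2250 + 2338)/2] = 88/2294 = 0.038360…
%ΔIncome = (73600 − 67400)/[( 67400 + 73600)/2] = 6200/70500 = 0.087943…
E_income = (88/2294) / (6200/70500) = 0.4362…
0 < E_income < 1 ⇒ normal good, necessity.

0.44; necessity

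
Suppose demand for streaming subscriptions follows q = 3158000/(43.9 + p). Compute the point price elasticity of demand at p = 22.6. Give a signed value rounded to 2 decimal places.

-0.34

dq/dp = −3158000/(43.9 + p)² = -714.116. At p = 22.6, q = 47488.7.
Ed = (dq/dp)·(p/q) = (-714.116) × (22.6/47488.7) = -0.3398…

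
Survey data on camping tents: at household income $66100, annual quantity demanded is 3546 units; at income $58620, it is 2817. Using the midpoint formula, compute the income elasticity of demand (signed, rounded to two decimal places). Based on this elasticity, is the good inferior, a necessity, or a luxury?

1.91; luxury

%ΔQ = (2817 − 3546)/[( 3546 + 2817)/2] = -729/3181.5 = -0.229137…
%ΔIncome = (58620 − 66100)/[( 66100 + 58620)/2] = -7480/62360 = -0.119948…
E_income = (-729/3181.5) / (-7480/62360) = 1.9102…
E_income > 1 ⇒ normal good, luxury.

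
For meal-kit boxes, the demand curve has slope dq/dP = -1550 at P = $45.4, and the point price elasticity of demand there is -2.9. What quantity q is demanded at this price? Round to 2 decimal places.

24265.52

Ed = (dq/dP)·(P/q) ⇒ q = (dq/dP)·P/Ed = (-1550)·45.4/(-2.9) = 24265.5172…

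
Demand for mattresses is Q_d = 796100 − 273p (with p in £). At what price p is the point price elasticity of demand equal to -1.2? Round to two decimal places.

1590.61

Ed = −273p/(796100 − 273p). Set this equal to -1.2:
273p = 1.2·(796100 − 273p) ⇒ 273p(1 + 1.2) = 1.2·796100
p = 1.2·796100 / (273·2.2) = 1590.6093…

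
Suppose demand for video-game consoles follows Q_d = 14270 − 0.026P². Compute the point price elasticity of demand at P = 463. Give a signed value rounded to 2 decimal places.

dQ_d/dP = −2·0.026·P = -24.076. At P = 463, Q_d = 8696.406.
Ed = (dQ_d/dP)·(P/Q_d) = (-24.076) × (463/8696.406) = -1.2818…

-1.28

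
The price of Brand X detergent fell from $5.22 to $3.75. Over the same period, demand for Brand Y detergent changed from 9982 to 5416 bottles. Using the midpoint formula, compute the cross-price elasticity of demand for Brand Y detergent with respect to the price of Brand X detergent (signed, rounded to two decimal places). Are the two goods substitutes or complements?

%ΔQ_{Brand Y detergent} = (5416 − 9982)/avg = -4566/7699 = -0.593064…
%ΔP_{Brand X detergent} = (3.75 − 5.22)/avg = -1.47/4.485 = -0.327759…
E_cross = (-4566/7699) / (-1.47/4.485) = 1.8094…
E_cross > 0 ⇒ the goods are substitutes.

1.81; substitutes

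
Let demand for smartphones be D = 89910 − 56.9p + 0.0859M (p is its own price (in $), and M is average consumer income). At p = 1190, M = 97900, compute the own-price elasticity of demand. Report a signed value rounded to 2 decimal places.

-2.21

At the given values, D = 89910 − 56.9(1190) + 0.0859(97900) = 30608.61.
∂D/∂p = −56.9.
E = (-56.9) × (1190/30608.61) = -2.2121…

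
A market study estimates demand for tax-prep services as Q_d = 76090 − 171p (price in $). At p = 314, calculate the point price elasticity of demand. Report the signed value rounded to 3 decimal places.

-2.397

dQ_d/dp = −171. At p = 314, Q_d = 76090 − 171(314) = 22396.
Ed = (dQ_d/dp)·(p/Q_d) = −171 × (314/22396) = -2.39748…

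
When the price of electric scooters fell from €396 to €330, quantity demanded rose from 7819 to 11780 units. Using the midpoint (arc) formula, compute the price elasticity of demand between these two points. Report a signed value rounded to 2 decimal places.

%ΔQ = (11780 − 7819) / [(7819 + 11780)/2] = 3961/9799.5 = 0.404204…
%ΔP = (330 − 396) / [(396 + 330)/2] = -66/363 = -0.181818…
Arc Ed = %ΔQ / %ΔP = (3961/9799.5) / (-66/363) = -2.2231…

-2.22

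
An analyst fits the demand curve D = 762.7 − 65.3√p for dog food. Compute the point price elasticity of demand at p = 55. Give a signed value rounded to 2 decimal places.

-0.87

dD/dp = −65.3/(2√p) = -4.40253. At p = 55, D = 278.422.
Ed = (dD/dp)·(p/D) = (-4.40253) × (55/278.422) = -0.8696…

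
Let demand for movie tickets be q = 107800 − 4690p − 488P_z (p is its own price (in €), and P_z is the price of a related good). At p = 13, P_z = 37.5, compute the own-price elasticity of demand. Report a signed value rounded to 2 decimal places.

-2.14

At the given values, q = 107800 − 4690(13) − 488(37.5) = 28530.
∂q/∂p = −4690.
E = (-4690) × (13/28530) = -2.1370…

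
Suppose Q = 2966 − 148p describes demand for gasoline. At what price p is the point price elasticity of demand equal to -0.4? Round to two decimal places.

5.73

Ed = −148p/(2966 − 148p). Set this equal to -0.4:
148p = 0.4·(2966 − 148p) ⇒ 148p(1 + 0.4) = 0.4·2966
p = 0.4·2966 / (148·1.4) = 5.7258…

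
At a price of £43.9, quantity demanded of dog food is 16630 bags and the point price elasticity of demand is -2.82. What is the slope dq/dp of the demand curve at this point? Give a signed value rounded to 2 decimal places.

-1068.26

Ed = (dq/dp)·(p/q) ⇒ dq/dp = Ed·q/p = (-2.82)·16630/43.9 = -1068.2596…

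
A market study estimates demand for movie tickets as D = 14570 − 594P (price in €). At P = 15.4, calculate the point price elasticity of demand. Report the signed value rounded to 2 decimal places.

dD/dP = −594. At P = 15.4, D = 14570 − 594(15.4) = 5422.4.
Ed = (dD/dP)·(P/D) = −594 × (15.4/5422.4) = -1.6870…

-1.69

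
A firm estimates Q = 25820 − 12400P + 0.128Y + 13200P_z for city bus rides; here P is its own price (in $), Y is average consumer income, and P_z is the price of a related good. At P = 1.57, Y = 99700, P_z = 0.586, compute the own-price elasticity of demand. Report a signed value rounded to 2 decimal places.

-0.73

At the given values, Q = 25820 − 12400(1.57) + 0.128(99700) + 13200(0.586) = 26848.8.
∂Q/∂P = −12400.
E = (-12400) × (1.57/26848.8) = -0.7250…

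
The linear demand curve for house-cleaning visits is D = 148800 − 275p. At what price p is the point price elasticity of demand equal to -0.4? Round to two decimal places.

Ed = −275p/(148800 − 275p). Set this equal to -0.4:
275p = 0.4·(148800 − 275p) ⇒ 275p(1 + 0.4) = 0.4·148800
p = 0.4·148800 / (275·1.4) = 154.5974…

154.60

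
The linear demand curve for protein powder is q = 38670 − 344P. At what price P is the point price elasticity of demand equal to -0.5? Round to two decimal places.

37.47

Ed = −344P/(38670 − 344P). Set this equal to -0.5:
344P = 0.5·(38670 − 344P) ⇒ 344P(1 + 0.5) = 0.5·38670
P = 0.5·38670 / (344·1.5) = 37.4709…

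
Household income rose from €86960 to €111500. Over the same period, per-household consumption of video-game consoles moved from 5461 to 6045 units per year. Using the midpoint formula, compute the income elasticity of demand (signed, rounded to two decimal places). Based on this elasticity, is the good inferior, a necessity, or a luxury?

%ΔQ = (6045 − 5461)/[( 5461 + 6045)/2] = 584/5753 = 0.101512…
%ΔIncome = (111500 − 86960)/[( 86960 + 111500)/2] = 24540/99230 = 0.247304…
E_income = (584/5753) / (24540/99230) = 0.4104…
0 < E_income < 1 ⇒ normal good, necessity.

0.41; necessity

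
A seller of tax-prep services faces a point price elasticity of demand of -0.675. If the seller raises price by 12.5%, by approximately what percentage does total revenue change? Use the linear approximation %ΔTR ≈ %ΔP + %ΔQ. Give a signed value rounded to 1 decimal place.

+4.1%

%ΔQ ≈ Ed × %ΔP = (-0.675) × (+12.5%) = -8.4375%
%ΔTR ≈ %ΔP + %ΔQ = (+12.5%) + (-8.4375%) = +4.0625%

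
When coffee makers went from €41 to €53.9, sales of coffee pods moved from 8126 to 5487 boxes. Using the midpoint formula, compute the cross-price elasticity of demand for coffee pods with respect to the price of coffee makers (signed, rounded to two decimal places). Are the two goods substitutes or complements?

%ΔQ_{coffee pods} = (5487 − 8126)/avg = -2639/6806.5 = -0.387717…
%ΔP_{coffee makers} = (53.9 − 41)/avg = 12.9/47.45 = 0.271865…
E_cross = (-2639/6806.5) / (12.9/47.45) = -1.4261…
E_cross < 0 ⇒ the goods are complements.

-1.43; complements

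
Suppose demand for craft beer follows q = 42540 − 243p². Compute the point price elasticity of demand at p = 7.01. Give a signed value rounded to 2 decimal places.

-0.78

dq/dp = −2·243·p = -3406.86. At p = 7.01, q = 30598.9557.
Ed = (dq/dp)·(p/q) = (-3406.86) × (7.01/30598.9557) = -0.7804…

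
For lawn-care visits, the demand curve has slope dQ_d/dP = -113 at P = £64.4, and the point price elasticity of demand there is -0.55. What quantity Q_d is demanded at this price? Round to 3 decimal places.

13231.273

Ed = (dQ_d/dP)·(P/Q_d) ⇒ Q_d = (dQ_d/dP)·P/Ed = (-113)·64.4/(-0.55) = 13231.27272…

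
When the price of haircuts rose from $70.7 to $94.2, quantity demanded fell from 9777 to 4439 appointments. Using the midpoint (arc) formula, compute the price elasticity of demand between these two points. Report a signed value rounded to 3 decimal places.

%ΔQ = (4439 − 9777) / [(9777 + 4439)/2] = -5338/7108 = -0.750984…
%ΔP = (94.2 − 70.7) / [(70.7 + 94.2)/2] = 23.5/82.45 = 0.285021…
Arc Ed = %ΔQ / %ΔP = (-5338/7108) / (23.5/82.45) = -2.63483…

-2.635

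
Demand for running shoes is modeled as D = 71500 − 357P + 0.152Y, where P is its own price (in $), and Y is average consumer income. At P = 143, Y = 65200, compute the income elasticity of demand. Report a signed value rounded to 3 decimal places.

0.326

At the given values, D = 71500 − 357(143) + 0.152(65200) = 30359.4.
∂D/∂Y = 0.152.
E = (0.152) × (65200/30359.4) = 0.32643…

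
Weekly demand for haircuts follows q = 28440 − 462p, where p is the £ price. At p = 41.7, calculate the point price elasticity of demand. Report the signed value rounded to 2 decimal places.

-2.10

dq/dp = −462. At p = 41.7, q = 28440 − 462(41.7) = 9174.6.
Ed = (dq/dp)·(p/q) = −462 × (41.7/9174.6) = -2.0998…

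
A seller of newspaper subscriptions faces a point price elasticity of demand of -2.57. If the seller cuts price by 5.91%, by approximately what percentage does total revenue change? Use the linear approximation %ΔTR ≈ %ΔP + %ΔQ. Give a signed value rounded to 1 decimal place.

+9.3%

%ΔQ ≈ Ed × %ΔP = (-2.57) × (-5.91%) = +15.1887%
%ΔTR ≈ %ΔP + %ΔQ = (-5.91%) + (+15.1887%) = +9.2787%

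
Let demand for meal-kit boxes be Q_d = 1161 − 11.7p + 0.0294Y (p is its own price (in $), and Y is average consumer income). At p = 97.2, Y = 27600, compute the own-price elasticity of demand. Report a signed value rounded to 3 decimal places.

-1.362

At the given values, Q_d = 1161 − 11.7(97.2) + 0.0294(27600) = 835.2.
∂Q_d/∂p = −11.7.
E = (-11.7) × (97.2/835.2) = -1.36163…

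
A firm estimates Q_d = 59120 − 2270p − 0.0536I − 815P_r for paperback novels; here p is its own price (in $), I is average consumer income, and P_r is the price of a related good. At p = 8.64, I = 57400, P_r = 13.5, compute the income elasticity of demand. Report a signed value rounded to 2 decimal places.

-0.12

At the given values, Q_d = 59120 − 2270(8.64) − 0.0536(57400) − 815(13.5) = 25428.06.
∂Q_d/∂I = -0.0536.
E = (-0.0536) × (57400/25428.06) = -0.1209…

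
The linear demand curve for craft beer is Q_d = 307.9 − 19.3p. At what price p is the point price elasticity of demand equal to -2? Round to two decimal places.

Ed = −19.3p/(307.9 − 19.3p). Set this equal to -2:
19.3p = 2·(307.9 − 19.3p) ⇒ 19.3p(1 + 2) = 2·307.9
p = 2·307.9 / (19.3·3) = 10.6355…

10.64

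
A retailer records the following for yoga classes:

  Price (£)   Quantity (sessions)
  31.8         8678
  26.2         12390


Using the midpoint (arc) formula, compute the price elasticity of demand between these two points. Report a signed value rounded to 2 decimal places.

%ΔQ = (12390 − 8678) / [(8678 + 12390)/2] = 3712/10534 = 0.352382…
%ΔP = (26.2 − 31.8) / [(31.8 + 26.2)/2] = -5.6/29 = -0.193103…
Arc Ed = %ΔQ / %ΔP = (3712/10534) / (-5.6/29) = -1.8248…

-1.82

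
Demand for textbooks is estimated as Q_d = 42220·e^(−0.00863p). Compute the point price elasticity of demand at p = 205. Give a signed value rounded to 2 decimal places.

-1.77

dQ_d/dp = −0.00863·Q_d = -62.1151. At p = 205, Q_d = 7197.57.
Ed = (dQ_d/dp)·(p/Q_d) = (-62.1151) × (205/7197.57) = -1.7691…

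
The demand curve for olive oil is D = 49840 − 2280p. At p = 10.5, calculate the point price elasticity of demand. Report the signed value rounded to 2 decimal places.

dD/dp = −2280. At p = 10.5, D = 49840 − 2280(10.5) = 25900.
Ed = (dD/dp)·(p/D) = −2280 × (10.5/25900) = -0.9243…

-0.92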